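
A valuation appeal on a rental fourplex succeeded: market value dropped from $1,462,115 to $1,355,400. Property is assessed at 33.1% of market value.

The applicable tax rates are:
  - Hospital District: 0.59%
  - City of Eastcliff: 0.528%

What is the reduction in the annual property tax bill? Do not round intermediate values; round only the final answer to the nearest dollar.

$395

Old assessed value = $1,462,115 × 0.331 = $483,960.065
New assessed value = $1,355,400 × 0.331 = $448,637.4
Combined rate = 0.0059 + 0.00528 = 0.01118
Old tax = $483,960.065 × 0.01118 = $5,410.6735267
New tax = $448,637.4 × 0.01118 = $5,015.766132
Reduction = $5,410.6735267 − $5,015.766132 = $394.9073947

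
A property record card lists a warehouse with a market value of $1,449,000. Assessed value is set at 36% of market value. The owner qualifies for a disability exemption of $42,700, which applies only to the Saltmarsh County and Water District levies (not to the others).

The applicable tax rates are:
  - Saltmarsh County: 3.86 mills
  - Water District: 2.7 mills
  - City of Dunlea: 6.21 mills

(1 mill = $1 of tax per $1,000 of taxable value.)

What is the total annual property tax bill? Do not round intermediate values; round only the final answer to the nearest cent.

$6,381.23

Assessed value = $1,449,000 × 0.36 = $521,640
Saltmarsh County: ($521,640 − $42,700) × 0.00386 = $478,940 × 0.00386 = $1,848.7084
Water District: ($521,640 − $42,700) × 0.0027 = $478,940 × 0.0027 = $1,293.138
City of Dunlea: $521,640 × 0.00621 = $3,239.3844
Total = $6,381.2308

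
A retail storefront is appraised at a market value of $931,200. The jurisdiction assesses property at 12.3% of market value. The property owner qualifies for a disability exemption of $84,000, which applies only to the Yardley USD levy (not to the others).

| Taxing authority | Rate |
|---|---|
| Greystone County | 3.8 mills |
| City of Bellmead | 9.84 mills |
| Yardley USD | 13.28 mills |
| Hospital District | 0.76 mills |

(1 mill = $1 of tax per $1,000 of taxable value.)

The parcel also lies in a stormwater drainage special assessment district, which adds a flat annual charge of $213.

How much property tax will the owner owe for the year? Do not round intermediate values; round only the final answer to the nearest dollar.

$2,268

Assessed value = $931,200 × 0.123 = $114,537.6
Greystone County: $114,537.6 × 0.0038 = $435.24288
City of Bellmead: $114,537.6 × 0.00984 = $1,127.049984
Yardley USD: ($114,537.6 − $84,000) × 0.01328 = $30,537.6 × 0.01328 = $405.539328
Hospital District: $114,537.6 × 0.00076 = $87.048576
Levies subtotal = $2,054.880768
Total = $2,054.880768 + $213 = $2,267.880768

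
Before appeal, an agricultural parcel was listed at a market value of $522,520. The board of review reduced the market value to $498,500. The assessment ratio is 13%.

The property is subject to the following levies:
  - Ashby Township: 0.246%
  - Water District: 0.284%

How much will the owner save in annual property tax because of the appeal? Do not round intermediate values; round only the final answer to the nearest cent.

$16.55

Old assessed value = $522,520 × 0.13 = $67,927.6
New assessed value = $498,500 × 0.13 = $64,805
Combined rate = 0.00246 + 0.00284 = 0.0053
Old tax = $67,927.6 × 0.0053 = $360.01628
New tax = $64,805 × 0.0053 = $343.4665
Reduction = $360.01628 − $343.4665 = $16.54978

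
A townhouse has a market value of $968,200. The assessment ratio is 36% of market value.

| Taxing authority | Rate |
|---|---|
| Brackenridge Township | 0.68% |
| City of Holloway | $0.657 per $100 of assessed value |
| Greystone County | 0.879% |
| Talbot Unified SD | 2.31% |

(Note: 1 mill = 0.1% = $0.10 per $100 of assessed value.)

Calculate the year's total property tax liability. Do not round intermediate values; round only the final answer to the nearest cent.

$15,775.46

Assessed value = $968,200 × 0.36 = $348,552
Brackenridge Township: $348,552 × 0.0068 = $2,370.1536
City of Holloway: $348,552 × 0.00657 = $2,289.98664
Greystone County: $348,552 × 0.00879 = $3,063.77208
Talbot Unified SD: $348,552 × 0.0231 = $8,051.5512
Total = $15,775.46352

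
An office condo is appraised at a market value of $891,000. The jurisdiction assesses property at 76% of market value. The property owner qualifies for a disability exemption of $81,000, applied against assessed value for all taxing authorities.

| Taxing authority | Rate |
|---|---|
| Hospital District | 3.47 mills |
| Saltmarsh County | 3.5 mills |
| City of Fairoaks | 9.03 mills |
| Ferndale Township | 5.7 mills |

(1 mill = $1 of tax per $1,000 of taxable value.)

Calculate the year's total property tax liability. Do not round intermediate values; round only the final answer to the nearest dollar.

$12,937

Assessed value = $891,000 × 0.76 = $677,160
Taxable value = $677,160 − $81,000 = $596,160
Hospital District: $596,160 × 0.00347 = $2,068.6752
Saltmarsh County: $596,160 × 0.0035 = $2,086.56
City of Fairoaks: $596,160 × 0.00903 = $5,383.3248
Ferndale Township: $596,160 × 0.0057 = $3,398.112
Total = $2,068.6752 + $2,086.56 + $5,383.3248 + $3,398.112 = $12,936.672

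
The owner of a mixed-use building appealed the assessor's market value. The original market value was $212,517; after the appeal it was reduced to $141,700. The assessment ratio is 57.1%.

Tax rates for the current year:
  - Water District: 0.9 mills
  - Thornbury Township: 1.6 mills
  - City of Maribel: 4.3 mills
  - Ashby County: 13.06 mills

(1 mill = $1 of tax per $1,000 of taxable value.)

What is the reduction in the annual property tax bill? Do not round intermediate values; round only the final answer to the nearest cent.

$803.07

Old assessed value = $212,517 × 0.571 = $121,347.207
New assessed value = $141,700 × 0.571 = $80,910.7
Combined rate = 0.0009 + 0.0016 + 0.0043 + 0.01306 = 0.01986
Old tax = $121,347.207 × 0.01986 = $2,409.95553102
New tax = $80,910.7 × 0.01986 = $1,606.886502
Reduction = $2,409.95553102 − $1,606.886502 = $803.06902902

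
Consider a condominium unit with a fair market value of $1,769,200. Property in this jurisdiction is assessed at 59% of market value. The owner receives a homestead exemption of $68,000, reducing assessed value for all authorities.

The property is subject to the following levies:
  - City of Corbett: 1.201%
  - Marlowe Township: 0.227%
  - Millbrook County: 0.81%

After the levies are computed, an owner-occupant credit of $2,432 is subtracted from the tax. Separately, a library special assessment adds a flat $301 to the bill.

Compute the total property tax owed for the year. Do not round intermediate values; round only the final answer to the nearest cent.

Assessed value = $1,769,200 × 0.59 = $1,043,828
Taxable value = $1,043,828 − $68,000 = $975,828
City of Corbett: $975,828 × 0.01201 = $11,719.69428
Marlowe Township: $975,828 × 0.00227 = $2,215.12956
Millbrook County: $975,828 × 0.0081 = $7,904.2068
Levies subtotal = $21,839.03064
After credit = $21,839.03064 − $2,432 = $19,407.03064
Total = $19,407.03064 + $301 = $19,708.03064

$19,708.03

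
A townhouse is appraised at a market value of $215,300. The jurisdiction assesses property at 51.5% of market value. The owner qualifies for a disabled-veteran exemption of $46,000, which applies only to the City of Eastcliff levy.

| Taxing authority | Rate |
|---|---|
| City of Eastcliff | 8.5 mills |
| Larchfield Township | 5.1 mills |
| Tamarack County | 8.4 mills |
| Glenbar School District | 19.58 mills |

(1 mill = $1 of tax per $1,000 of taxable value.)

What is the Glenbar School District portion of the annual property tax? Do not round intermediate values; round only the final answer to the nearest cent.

Assessed value = $215,300 × 0.515 = $110,879.5
Glenbar School District taxable value = $110,879.5 (exemption does not apply)
Glenbar School District levy = $110,879.5 × 0.01958 = $2,171.02061

$2,171.02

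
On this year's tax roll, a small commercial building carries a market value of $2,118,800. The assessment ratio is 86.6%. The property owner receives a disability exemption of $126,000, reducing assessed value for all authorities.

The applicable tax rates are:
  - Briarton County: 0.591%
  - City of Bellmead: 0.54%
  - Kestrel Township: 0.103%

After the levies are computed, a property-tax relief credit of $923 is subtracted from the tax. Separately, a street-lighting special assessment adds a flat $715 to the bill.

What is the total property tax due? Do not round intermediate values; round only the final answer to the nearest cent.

Assessed value = $2,118,800 × 0.866 = $1,834,880.8
Taxable value = $1,834,880.8 − $126,000 = $1,708,880.8
Briarton County: $1,708,880.8 × 0.00591 = $10,099.485528
City of Bellmead: $1,708,880.8 × 0.0054 = $9,227.95632
Kestrel Township: $1,708,880.8 × 0.00103 = $1,760.147224
Levies subtotal = $21,087.589072
After credit = $21,087.589072 − $923 = $20,164.589072
Total = $20,164.589072 + $715 = $20,879.589072

$20,879.59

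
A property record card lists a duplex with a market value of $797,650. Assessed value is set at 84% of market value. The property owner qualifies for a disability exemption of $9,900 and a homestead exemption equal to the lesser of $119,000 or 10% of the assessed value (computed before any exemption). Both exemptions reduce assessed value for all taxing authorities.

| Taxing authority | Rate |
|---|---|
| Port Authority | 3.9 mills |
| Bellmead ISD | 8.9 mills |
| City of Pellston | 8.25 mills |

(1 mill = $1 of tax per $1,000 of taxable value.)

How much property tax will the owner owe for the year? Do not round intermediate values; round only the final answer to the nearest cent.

$12,485.25

Assessed value = $797,650 × 0.84 = $670,026
Homestead exemption = min($119,000, 10% × $670,026) = min($119,000, $67,002.6) = $67,002.6 (percentage binds)
Taxable value = $670,026 − $9,900 − $67,002.6 = $593,123.4
Port Authority: $593,123.4 × 0.0039 = $2,313.18126
Bellmead ISD: $593,123.4 × 0.0089 = $5,278.79826
City of Pellston: $593,123.4 × 0.00825 = $4,893.26805
Total = $12,485.24757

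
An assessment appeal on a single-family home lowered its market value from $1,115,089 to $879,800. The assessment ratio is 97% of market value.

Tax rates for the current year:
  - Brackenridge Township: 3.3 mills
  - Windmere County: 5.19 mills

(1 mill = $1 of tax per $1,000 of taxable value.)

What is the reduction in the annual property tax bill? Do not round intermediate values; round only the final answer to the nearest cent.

$1,937.68

Old assessed value = $1,115,089 × 0.97 = $1,081,636.33
New assessed value = $879,800 × 0.97 = $853,406
Combined rate = 0.0033 + 0.00519 = 0.00849
Old tax = $1,081,636.33 × 0.00849 = $9,183.0924417
New tax = $853,406 × 0.00849 = $7,245.41694
Reduction = $9,183.0924417 − $7,245.41694 = $1,937.6755017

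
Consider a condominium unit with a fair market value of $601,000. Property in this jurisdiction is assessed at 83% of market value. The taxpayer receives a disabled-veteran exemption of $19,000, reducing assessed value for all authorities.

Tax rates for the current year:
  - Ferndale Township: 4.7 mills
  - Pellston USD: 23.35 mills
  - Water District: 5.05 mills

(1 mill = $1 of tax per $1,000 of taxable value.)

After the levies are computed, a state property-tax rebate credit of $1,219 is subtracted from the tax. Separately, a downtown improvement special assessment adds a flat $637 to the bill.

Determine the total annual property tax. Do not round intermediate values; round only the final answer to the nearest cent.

$15,300.37

Assessed value = $601,000 × 0.83 = $498,830
Taxable value = $498,830 − $19,000 = $479,830
Ferndale Township: $479,830 × 0.0047 = $2,255.201
Pellston USD: $479,830 × 0.02335 = $11,204.0305
Water District: $479,830 × 0.00505 = $2,423.1415
Levies subtotal = $15,882.373
After credit = $15,882.373 − $1,219 = $14,663.373
Total = $14,663.373 + $637 = $15,300.373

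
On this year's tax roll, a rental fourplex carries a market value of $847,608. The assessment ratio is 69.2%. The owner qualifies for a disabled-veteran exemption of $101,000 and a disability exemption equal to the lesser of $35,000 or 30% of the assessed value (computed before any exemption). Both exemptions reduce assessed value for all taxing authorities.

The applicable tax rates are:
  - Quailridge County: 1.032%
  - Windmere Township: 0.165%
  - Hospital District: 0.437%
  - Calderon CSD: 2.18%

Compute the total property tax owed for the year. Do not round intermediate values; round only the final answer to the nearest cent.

$17,183.78

Assessed value = $847,608 × 0.692 = $586,544.736
Disability exemption = min($35,000, 30% × $586,544.736) = min($35,000, $175,963.4208) = $35,000 (dollar cap binds)
Taxable value = $586,544.736 − $101,000 − $35,000 = $450,544.736
Quailridge County: $450,544.736 × 0.01032 = $4,649.62167552
Windmere Township: $450,544.736 × 0.00165 = $743.3988144
Hospital District: $450,544.736 × 0.00437 = $1,968.88049632
Calderon CSD: $450,544.736 × 0.0218 = $9,821.8752448
Total = $17,183.77623104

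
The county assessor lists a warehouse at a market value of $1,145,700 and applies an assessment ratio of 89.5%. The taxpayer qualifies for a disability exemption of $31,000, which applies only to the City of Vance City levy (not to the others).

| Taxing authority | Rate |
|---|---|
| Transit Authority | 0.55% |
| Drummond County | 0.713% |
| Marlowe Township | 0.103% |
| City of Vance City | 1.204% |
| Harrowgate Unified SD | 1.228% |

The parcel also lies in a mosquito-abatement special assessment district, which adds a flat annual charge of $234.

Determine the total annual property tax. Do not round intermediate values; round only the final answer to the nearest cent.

$38,805.51

Assessed value = $1,145,700 × 0.895 = $1,025,401.5
Transit Authority: $1,025,401.5 × 0.0055 = $5,639.70825
Drummond County: $1,025,401.5 × 0.00713 = $7,311.112695
Marlowe Township: $1,025,401.5 × 0.00103 = $1,056.163545
City of Vance City: ($1,025,401.5 − $31,000) × 0.01204 = $994,401.5 × 0.01204 = $11,972.59406
Harrowgate Unified SD: $1,025,401.5 × 0.01228 = $12,591.93042
Levies subtotal = $38,571.50897
Total = $38,571.50897 + $234 = $38,805.50897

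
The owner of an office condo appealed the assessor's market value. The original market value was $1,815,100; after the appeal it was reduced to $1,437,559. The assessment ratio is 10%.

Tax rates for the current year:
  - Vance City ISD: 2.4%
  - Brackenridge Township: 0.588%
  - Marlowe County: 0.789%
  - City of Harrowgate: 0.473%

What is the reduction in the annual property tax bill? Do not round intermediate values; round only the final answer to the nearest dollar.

$1,605

Old assessed value = $1,815,100 × 0.1 = $181,510
New assessed value = $1,437,559 × 0.1 = $143,755.9
Combined rate = 0.024 + 0.00588 + 0.00789 + 0.00473 = 0.0425
Old tax = $181,510 × 0.0425 = $7,714.175
New tax = $143,755.9 × 0.0425 = $6,109.62575
Reduction = $7,714.175 − $6,109.62575 = $1,604.54925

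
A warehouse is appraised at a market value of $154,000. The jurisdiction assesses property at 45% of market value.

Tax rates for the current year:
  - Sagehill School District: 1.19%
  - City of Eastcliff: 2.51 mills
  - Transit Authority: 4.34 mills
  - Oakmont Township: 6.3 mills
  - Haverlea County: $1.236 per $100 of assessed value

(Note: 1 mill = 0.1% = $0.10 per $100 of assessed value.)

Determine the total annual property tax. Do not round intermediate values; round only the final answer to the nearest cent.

$2,592.51

Assessed value = $154,000 × 0.45 = $69,300
Sagehill School District: $69,300 × 0.0119 = $824.67
City of Eastcliff: $69,300 × 0.00251 = $173.943
Transit Authority: $69,300 × 0.00434 = $300.762
Oakmont Township: $69,300 × 0.0063 = $436.59
Haverlea County: $69,300 × 0.01236 = $856.548
Total = $2,592.513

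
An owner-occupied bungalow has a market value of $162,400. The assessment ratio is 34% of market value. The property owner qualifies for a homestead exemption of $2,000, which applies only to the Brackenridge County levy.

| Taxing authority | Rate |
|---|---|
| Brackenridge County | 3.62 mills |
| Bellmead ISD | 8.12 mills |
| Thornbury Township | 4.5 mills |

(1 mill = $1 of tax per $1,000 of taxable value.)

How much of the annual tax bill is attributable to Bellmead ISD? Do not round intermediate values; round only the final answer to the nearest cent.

$448.35

Assessed value = $162,400 × 0.34 = $55,216
Bellmead ISD taxable value = $55,216 (exemption does not apply)
Bellmead ISD levy = $55,216 × 0.00812 = $448.35392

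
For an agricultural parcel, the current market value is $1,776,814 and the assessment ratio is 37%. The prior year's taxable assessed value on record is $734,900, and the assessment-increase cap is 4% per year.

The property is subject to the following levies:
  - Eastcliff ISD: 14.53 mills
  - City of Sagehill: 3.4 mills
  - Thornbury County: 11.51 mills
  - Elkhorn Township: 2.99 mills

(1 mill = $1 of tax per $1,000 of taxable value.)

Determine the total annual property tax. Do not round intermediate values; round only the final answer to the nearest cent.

Uncapped assessed value = $1,776,814 × 0.37 = $657,421.18
Cap limit = $734,900 × 1.04 = $764,296
Taxable assessed value = min($657,421.18, $764,296) = $657,421.18 (cap does not bind)
Eastcliff ISD: $657,421.18 × 0.01453 = $9,552.3297454
City of Sagehill: $657,421.18 × 0.0034 = $2,235.232012
Thornbury County: $657,421.18 × 0.01151 = $7,566.9177818
Elkhorn Township: $657,421.18 × 0.00299 = $1,965.6893282
Total = $21,320.1688674

$21,320.17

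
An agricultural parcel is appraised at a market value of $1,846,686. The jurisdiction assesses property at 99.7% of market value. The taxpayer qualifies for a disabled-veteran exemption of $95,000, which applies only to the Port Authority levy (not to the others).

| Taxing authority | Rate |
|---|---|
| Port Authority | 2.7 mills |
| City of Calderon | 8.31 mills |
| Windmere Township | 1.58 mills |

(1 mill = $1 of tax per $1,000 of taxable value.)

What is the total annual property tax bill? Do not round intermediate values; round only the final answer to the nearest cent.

Assessed value = $1,846,686 × 0.997 = $1,841,145.942
Port Authority: ($1,841,145.942 − $95,000) × 0.0027 = $1,746,145.942 × 0.0027 = $4,714.5940434
City of Calderon: $1,841,145.942 × 0.00831 = $15,299.92277802
Windmere Township: $1,841,145.942 × 0.00158 = $2,909.01058836
Total = $22,923.52740978

$22,923.53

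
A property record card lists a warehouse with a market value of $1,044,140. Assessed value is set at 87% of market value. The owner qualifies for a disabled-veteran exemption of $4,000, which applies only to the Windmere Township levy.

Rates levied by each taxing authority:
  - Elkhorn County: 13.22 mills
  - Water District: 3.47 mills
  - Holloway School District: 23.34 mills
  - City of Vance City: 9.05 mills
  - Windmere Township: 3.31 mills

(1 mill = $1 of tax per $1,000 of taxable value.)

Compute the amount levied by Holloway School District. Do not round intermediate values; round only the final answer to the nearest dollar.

$21,202

Assessed value = $1,044,140 × 0.87 = $908,401.8
Holloway School District taxable value = $908,401.8 (exemption does not apply)
Holloway School District levy = $908,401.8 × 0.02334 = $21,202.098012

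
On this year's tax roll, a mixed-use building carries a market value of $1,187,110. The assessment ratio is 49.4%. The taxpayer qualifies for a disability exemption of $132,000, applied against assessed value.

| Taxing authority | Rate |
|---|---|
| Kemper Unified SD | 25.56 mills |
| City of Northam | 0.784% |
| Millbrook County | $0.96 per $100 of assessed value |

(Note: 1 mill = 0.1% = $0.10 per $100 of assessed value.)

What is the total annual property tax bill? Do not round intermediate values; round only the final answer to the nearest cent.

Assessed value = $1,187,110 × 0.494 = $586,432.34
Taxable value = $586,432.34 − $132,000 = $454,432.34
Kemper Unified SD: $454,432.34 × 0.02556 = $11,615.2906104
City of Northam: $454,432.34 × 0.00784 = $3,562.7495456
Millbrook County: $454,432.34 × 0.0096 = $4,362.550464
Total = $19,540.59062

$19,540.59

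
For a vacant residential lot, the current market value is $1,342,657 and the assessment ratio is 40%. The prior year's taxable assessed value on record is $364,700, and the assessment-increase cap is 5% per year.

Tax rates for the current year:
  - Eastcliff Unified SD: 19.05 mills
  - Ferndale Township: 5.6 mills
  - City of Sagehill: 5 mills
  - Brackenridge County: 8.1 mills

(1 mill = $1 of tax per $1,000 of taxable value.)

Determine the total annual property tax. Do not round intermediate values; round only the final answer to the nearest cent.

Uncapped assessed value = $1,342,657 × 0.4 = $537,062.8
Cap limit = $364,700 × 1.05 = $382,935
Taxable assessed value = min($537,062.8, $382,935) = $382,935 (cap binds)
Eastcliff Unified SD: $382,935 × 0.01905 = $7,294.91175
Ferndale Township: $382,935 × 0.0056 = $2,144.436
City of Sagehill: $382,935 × 0.005 = $1,914.675
Brackenridge County: $382,935 × 0.0081 = $3,101.7735
Total = $14,455.79625

$14,455.80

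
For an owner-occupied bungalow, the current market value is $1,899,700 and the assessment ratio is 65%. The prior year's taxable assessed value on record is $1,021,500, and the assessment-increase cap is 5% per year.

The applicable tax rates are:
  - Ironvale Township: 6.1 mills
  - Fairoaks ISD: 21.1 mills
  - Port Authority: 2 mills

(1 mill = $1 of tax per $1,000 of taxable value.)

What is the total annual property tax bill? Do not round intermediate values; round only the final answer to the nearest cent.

Uncapped assessed value = $1,899,700 × 0.65 = $1,234,805
Cap limit = $1,021,500 × 1.05 = $1,072,575
Taxable assessed value = min($1,234,805, $1,072,575) = $1,072,575 (cap binds)
Ironvale Township: $1,072,575 × 0.0061 = $6,542.7075
Fairoaks ISD: $1,072,575 × 0.0211 = $22,631.3325
Port Authority: $1,072,575 × 0.002 = $2,145.15
Total = $31,319.19

$31,319.19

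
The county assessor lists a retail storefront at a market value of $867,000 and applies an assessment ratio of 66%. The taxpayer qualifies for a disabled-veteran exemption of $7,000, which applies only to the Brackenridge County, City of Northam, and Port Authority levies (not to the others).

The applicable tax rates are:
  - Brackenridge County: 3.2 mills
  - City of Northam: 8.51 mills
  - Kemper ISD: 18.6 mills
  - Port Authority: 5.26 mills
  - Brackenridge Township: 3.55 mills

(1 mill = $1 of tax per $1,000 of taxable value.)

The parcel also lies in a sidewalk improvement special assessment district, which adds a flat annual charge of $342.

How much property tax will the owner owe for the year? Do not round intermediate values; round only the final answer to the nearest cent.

$22,608.46

Assessed value = $867,000 × 0.66 = $572,220
Brackenridge County: ($572,220 − $7,000) × 0.0032 = $565,220 × 0.0032 = $1,808.704
City of Northam: ($572,220 − $7,000) × 0.00851 = $565,220 × 0.00851 = $4,810.0222
Kemper ISD: $572,220 × 0.0186 = $10,643.292
Port Authority: ($572,220 − $7,000) × 0.00526 = $565,220 × 0.00526 = $2,973.0572
Brackenridge Township: $572,220 × 0.00355 = $2,031.381
Levies subtotal = $22,266.4564
Total = $22,266.4564 + $342 = $22,608.4564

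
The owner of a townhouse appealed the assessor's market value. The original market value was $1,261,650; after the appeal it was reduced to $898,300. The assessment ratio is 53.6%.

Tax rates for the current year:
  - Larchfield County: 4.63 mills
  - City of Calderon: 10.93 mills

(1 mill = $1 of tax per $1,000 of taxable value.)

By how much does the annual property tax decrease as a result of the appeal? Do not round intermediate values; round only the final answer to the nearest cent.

Old assessed value = $1,261,650 × 0.536 = $676,244.4
New assessed value = $898,300 × 0.536 = $481,488.8
Combined rate = 0.00463 + 0.01093 = 0.01556
Old tax = $676,244.4 × 0.01556 = $10,522.362864
New tax = $481,488.8 × 0.01556 = $7,491.965728
Reduction = $10,522.362864 − $7,491.965728 = $3,030.397136

$3,030.40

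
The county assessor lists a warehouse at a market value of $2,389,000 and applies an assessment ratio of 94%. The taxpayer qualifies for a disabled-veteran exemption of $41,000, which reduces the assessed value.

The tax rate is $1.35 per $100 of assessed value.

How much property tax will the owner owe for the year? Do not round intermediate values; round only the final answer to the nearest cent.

Assessed value = $2,389,000 × 0.94 = $2,245,660
Taxable value = $2,245,660 − $41,000 = $2,204,660
Tax = $2,204,660 × 0.0135 = $29,762.91

$29,762.91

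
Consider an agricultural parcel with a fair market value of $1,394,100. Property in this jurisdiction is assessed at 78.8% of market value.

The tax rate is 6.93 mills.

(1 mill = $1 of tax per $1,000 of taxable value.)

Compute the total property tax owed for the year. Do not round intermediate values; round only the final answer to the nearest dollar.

Assessed value = $1,394,100 × 0.788 = $1,098,550.8
Tax = $1,098,550.8 × 0.00693 = $7,612.957044

$7,613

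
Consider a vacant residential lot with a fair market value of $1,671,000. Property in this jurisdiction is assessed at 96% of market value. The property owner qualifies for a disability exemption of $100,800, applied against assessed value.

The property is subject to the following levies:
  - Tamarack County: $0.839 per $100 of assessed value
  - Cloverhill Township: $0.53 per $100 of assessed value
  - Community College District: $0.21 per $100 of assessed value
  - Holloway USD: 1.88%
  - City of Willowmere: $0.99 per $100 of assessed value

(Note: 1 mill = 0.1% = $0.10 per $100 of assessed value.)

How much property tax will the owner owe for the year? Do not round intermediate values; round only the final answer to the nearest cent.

Assessed value = $1,671,000 × 0.96 = $1,604,160
Taxable value = $1,604,160 − $100,800 = $1,503,360
Tamarack County: $1,503,360 × 0.00839 = $12,613.1904
Cloverhill Township: $1,503,360 × 0.0053 = $7,967.808
Community College District: $1,503,360 × 0.0021 = $3,157.056
Holloway USD: $1,503,360 × 0.0188 = $28,263.168
City of Willowmere: $1,503,360 × 0.0099 = $14,883.264
Total = $66,884.4864

$66,884.49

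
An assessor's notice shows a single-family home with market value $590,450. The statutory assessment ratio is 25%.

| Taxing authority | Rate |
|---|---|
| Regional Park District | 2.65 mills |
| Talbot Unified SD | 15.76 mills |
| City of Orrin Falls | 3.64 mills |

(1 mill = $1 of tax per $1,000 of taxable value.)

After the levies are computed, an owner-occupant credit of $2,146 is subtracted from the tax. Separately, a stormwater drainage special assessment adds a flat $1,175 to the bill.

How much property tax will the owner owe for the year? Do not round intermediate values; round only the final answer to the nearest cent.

Assessed value = $590,450 × 0.25 = $147,612.5
Regional Park District: $147,612.5 × 0.00265 = $391.173125
Talbot Unified SD: $147,612.5 × 0.01576 = $2,326.373
City of Orrin Falls: $147,612.5 × 0.00364 = $537.3095
Levies subtotal = $3,254.855625
After credit = $3,254.855625 − $2,146 = $1,108.855625
Total = $1,108.855625 + $1,175 = $2,283.855625

$2,283.86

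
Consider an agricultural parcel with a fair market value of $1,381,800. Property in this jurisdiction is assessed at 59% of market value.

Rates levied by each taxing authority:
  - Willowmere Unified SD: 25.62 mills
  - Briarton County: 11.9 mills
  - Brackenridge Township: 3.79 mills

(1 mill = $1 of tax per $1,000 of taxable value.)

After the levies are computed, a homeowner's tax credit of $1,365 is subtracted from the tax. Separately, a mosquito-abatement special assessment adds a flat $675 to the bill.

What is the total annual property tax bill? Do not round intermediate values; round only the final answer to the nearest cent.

$32,988.47

Assessed value = $1,381,800 × 0.59 = $815,262
Willowmere Unified SD: $815,262 × 0.02562 = $20,887.01244
Briarton County: $815,262 × 0.0119 = $9,701.6178
Brackenridge Township: $815,262 × 0.00379 = $3,089.84298
Levies subtotal = $33,678.47322
After credit = $33,678.47322 − $1,365 = $32,313.47322
Total = $32,313.47322 + $675 = $32,988.47322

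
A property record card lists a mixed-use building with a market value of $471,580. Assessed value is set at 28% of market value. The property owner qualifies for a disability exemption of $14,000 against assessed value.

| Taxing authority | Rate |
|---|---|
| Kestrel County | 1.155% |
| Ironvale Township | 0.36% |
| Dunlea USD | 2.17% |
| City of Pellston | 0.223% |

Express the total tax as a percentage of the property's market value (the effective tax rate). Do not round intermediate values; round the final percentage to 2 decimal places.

0.98%

Assessed value = $471,580 × 0.28 = $132,042.4
Taxable value = $132,042.4 − $14,000 = $118,042.4
Kestrel County: $118,042.4 × 0.01155 = $1,363.38972
Ironvale Township: $118,042.4 × 0.0036 = $424.95264
Dunlea USD: $118,042.4 × 0.0217 = $2,561.52008
City of Pellston: $118,042.4 × 0.00223 = $263.234552
Total tax = $4,613.096992
Effective rate = $4,613.096992 ÷ $471,580 = 0.98% of market value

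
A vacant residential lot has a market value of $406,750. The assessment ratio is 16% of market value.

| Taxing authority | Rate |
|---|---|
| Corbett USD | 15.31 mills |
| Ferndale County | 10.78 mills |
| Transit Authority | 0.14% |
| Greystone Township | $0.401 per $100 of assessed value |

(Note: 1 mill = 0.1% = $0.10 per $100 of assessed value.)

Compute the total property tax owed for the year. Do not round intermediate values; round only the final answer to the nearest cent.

$2,050.02

Assessed value = $406,750 × 0.16 = $65,080
Corbett USD: $65,080 × 0.01531 = $996.3748
Ferndale County: $65,080 × 0.01078 = $701.5624
Transit Authority: $65,080 × 0.0014 = $91.112
Greystone Township: $65,080 × 0.00401 = $260.9708
Total = $2,050.02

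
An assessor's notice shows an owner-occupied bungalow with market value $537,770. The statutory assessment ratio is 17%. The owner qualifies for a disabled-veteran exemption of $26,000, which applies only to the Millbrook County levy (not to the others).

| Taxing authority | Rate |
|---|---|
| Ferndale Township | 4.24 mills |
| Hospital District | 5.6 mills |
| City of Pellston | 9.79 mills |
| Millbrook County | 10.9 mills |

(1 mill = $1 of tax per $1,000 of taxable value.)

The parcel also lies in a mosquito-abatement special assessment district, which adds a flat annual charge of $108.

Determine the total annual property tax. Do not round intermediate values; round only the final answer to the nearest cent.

$2,615.68

Assessed value = $537,770 × 0.17 = $91,420.9
Ferndale Township: $91,420.9 × 0.00424 = $387.624616
Hospital District: $91,420.9 × 0.0056 = $511.95704
City of Pellston: $91,420.9 × 0.00979 = $895.010611
Millbrook County: ($91,420.9 − $26,000) × 0.0109 = $65,420.9 × 0.0109 = $713.08781
Levies subtotal = $2,507.680077
Total = $2,507.680077 + $108 = $2,615.680077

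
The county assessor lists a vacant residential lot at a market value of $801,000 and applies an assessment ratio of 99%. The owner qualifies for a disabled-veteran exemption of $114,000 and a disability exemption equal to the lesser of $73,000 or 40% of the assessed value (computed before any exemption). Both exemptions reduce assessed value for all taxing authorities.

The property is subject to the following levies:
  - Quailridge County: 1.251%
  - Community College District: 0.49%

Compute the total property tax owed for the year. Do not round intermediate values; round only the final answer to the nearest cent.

$10,550.29

Assessed value = $801,000 × 0.99 = $792,990
Disability exemption = min($73,000, 40% × $792,990) = min($73,000, $317,196) = $73,000 (dollar cap binds)
Taxable value = $792,990 − $114,000 − $73,000 = $605,990
Quailridge County: $605,990 × 0.01251 = $7,580.9349
Community College District: $605,990 × 0.0049 = $2,969.351
Total = $10,550.2859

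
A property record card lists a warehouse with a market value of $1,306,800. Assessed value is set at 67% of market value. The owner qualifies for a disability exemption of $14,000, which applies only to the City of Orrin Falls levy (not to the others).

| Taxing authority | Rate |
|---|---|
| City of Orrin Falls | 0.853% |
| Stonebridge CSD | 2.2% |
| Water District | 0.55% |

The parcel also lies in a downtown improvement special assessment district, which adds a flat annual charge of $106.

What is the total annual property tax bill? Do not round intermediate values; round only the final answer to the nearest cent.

$31,532.86

Assessed value = $1,306,800 × 0.67 = $875,556
City of Orrin Falls: ($875,556 − $14,000) × 0.00853 = $861,556 × 0.00853 = $7,349.07268
Stonebridge CSD: $875,556 × 0.022 = $19,262.232
Water District: $875,556 × 0.0055 = $4,815.558
Levies subtotal = $31,426.86268
Total = $31,426.86268 + $106 = $31,532.86268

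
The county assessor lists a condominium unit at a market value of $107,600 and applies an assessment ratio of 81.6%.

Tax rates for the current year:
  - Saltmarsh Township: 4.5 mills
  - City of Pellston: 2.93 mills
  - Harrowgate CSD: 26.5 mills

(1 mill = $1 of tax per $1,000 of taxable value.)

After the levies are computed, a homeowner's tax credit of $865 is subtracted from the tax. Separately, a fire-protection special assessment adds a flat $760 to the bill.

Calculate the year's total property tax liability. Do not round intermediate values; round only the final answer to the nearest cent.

Assessed value = $107,600 × 0.816 = $87,801.6
Saltmarsh Township: $87,801.6 × 0.0045 = $395.1072
City of Pellston: $87,801.6 × 0.00293 = $257.258688
Harrowgate CSD: $87,801.6 × 0.0265 = $2,326.7424
Levies subtotal = $2,979.108288
After credit = $2,979.108288 − $865 = $2,114.108288
Total = $2,114.108288 + $760 = $2,874.108288

$2,874.11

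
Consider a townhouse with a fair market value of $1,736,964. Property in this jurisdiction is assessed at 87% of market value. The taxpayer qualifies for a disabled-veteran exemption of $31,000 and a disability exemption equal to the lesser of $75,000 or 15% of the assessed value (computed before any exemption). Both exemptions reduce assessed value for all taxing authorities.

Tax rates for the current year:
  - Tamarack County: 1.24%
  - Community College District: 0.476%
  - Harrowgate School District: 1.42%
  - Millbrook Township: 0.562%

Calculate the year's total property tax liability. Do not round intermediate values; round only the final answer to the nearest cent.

$51,962.77

Assessed value = $1,736,964 × 0.87 = $1,511,158.68
Disability exemption = min($75,000, 15% × $1,511,158.68) = min($75,000, $226,673.802) = $75,000 (dollar cap binds)
Taxable value = $1,511,158.68 − $31,000 − $75,000 = $1,405,158.68
Tamarack County: $1,405,158.68 × 0.0124 = $17,423.967632
Community College District: $1,405,158.68 × 0.00476 = $6,688.5553168
Harrowgate School District: $1,405,158.68 × 0.0142 = $19,953.253256
Millbrook Township: $1,405,158.68 × 0.00562 = $7,896.9917816
Total = $51,962.7679864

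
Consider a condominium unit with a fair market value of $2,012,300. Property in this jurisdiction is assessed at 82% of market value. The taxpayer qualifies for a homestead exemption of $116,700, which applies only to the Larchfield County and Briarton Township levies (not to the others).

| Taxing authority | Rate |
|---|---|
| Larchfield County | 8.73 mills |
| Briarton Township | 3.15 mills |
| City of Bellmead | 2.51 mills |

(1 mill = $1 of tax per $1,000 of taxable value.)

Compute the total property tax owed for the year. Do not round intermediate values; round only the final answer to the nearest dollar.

Assessed value = $2,012,300 × 0.82 = $1,650,086
Larchfield County: ($1,650,086 − $116,700) × 0.00873 = $1,533,386 × 0.00873 = $13,386.45978
Briarton Township: ($1,650,086 − $116,700) × 0.00315 = $1,533,386 × 0.00315 = $4,830.1659
City of Bellmead: $1,650,086 × 0.00251 = $4,141.71586
Total = $22,358.34154

$22,358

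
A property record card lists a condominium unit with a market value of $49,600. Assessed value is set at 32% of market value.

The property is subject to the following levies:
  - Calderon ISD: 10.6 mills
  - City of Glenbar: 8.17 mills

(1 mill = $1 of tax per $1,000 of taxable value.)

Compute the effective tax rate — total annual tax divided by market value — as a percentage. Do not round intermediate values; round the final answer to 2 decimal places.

0.60%

Assessed value = $49,600 × 0.32 = $15,872
Calderon ISD: $15,872 × 0.0106 = $168.2432
City of Glenbar: $15,872 × 0.00817 = $129.67424
Total tax = $297.91744
Effective rate = $297.91744 ÷ $49,600 = 0.60% of market value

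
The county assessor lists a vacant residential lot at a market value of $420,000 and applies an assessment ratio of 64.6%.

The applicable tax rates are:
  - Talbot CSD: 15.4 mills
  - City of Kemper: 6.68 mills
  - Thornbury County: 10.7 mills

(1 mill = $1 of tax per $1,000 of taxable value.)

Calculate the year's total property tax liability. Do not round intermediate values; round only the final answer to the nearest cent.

$8,893.87

Assessed value = $420,000 × 0.646 = $271,320
Talbot CSD: $271,320 × 0.0154 = $4,178.328
City of Kemper: $271,320 × 0.00668 = $1,812.4176
Thornbury County: $271,320 × 0.0107 = $2,903.124
Total = $4,178.328 + $1,812.4176 + $2,903.124 = $8,893.8696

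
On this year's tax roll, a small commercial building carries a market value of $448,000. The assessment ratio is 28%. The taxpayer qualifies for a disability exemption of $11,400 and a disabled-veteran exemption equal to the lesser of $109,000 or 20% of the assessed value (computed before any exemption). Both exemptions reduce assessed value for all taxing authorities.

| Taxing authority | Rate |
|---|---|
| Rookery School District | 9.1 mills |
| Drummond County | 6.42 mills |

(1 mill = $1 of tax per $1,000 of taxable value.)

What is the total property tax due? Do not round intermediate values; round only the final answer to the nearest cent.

$1,380.54

Assessed value = $448,000 × 0.28 = $125,440
Disabled-veteran exemption = min($109,000, 20% × $125,440) = min($109,000, $25,088) = $25,088 (percentage binds)
Taxable value = $125,440 − $11,400 − $25,088 = $88,952
Rookery School District: $88,952 × 0.0091 = $809.4632
Drummond County: $88,952 × 0.00642 = $571.07184
Total = $1,380.53504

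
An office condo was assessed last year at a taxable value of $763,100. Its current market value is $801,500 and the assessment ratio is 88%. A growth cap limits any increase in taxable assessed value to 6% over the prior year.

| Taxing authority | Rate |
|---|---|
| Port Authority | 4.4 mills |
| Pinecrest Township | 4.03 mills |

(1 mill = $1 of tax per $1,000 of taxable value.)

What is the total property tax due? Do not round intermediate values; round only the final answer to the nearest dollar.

Uncapped assessed value = $801,500 × 0.88 = $705,320
Cap limit = $763,100 × 1.06 = $808,886
Taxable assessed value = min($705,320, $808,886) = $705,320 (cap does not bind)
Port Authority: $705,320 × 0.0044 = $3,103.408
Pinecrest Township: $705,320 × 0.00403 = $2,842.4396
Total = $5,945.8476

$5,946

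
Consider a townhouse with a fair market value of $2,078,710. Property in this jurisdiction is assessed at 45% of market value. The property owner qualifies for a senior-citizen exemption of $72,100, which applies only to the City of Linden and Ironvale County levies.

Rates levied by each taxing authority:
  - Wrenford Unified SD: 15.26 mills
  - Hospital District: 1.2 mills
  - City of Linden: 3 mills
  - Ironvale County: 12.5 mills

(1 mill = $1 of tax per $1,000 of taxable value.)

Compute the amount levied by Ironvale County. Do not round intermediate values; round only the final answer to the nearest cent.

Assessed value = $2,078,710 × 0.45 = $935,419.5
Ironvale County taxable value = $935,419.5 − $72,100 = $863,319.5
Ironvale County levy = $863,319.5 × 0.0125 = $10,791.49375

$10,791.49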